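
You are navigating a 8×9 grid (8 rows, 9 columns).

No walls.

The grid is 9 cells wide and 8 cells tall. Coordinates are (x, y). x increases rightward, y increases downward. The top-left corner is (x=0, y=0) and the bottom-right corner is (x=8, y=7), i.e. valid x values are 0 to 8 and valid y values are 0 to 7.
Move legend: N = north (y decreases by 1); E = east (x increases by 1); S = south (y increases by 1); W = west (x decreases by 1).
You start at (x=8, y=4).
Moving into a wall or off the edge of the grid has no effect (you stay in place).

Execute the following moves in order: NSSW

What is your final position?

Start: (x=8, y=4)
  N (north): (x=8, y=4) -> (x=8, y=3)
  S (south): (x=8, y=3) -> (x=8, y=4)
  S (south): (x=8, y=4) -> (x=8, y=5)
  W (west): (x=8, y=5) -> (x=7, y=5)
Final: (x=7, y=5)

Answer: Final position: (x=7, y=5)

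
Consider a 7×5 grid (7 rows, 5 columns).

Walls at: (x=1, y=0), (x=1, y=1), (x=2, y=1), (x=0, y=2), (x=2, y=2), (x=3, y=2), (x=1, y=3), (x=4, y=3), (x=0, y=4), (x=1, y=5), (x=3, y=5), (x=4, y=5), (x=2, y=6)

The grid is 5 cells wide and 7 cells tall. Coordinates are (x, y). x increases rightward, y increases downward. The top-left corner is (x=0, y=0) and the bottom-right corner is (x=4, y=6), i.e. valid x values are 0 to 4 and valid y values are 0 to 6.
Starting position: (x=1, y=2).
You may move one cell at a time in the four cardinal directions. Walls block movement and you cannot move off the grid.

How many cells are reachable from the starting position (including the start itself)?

BFS flood-fill from (x=1, y=2):
  Distance 0: (x=1, y=2)
Total reachable: 1 (grid has 22 open cells total)

Answer: Reachable cells: 1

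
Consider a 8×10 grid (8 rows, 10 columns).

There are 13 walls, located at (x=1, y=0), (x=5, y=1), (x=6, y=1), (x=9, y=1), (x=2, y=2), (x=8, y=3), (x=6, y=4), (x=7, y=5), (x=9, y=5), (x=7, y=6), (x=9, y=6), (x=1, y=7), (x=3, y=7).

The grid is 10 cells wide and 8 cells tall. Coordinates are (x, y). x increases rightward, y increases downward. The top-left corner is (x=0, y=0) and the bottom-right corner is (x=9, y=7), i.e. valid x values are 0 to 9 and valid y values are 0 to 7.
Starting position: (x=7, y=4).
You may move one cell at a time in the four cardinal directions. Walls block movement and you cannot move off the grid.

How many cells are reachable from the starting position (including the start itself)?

BFS flood-fill from (x=7, y=4):
  Distance 0: (x=7, y=4)
  Distance 1: (x=7, y=3), (x=8, y=4)
  Distance 2: (x=7, y=2), (x=6, y=3), (x=9, y=4), (x=8, y=5)
  Distance 3: (x=7, y=1), (x=6, y=2), (x=8, y=2), (x=5, y=3), (x=9, y=3), (x=8, y=6)
  Distance 4: (x=7, y=0), (x=8, y=1), (x=5, y=2), (x=9, y=2), (x=4, y=3), (x=5, y=4), (x=8, y=7)
  Distance 5: (x=6, y=0), (x=8, y=0), (x=4, y=2), (x=3, y=3), (x=4, y=4), (x=5, y=5), (x=7, y=7), (x=9, y=7)
  Distance 6: (x=5, y=0), (x=9, y=0), (x=4, y=1), (x=3, y=2), (x=2, y=3), (x=3, y=4), (x=4, y=5), (x=6, y=5), (x=5, y=6), (x=6, y=7)
  Distance 7: (x=4, y=0), (x=3, y=1), (x=1, y=3), (x=2, y=4), (x=3, y=5), (x=4, y=6), (x=6, y=6), (x=5, y=7)
  Distance 8: (x=3, y=0), (x=2, y=1), (x=1, y=2), (x=0, y=3), (x=1, y=4), (x=2, y=5), (x=3, y=6), (x=4, y=7)
  Distance 9: (x=2, y=0), (x=1, y=1), (x=0, y=2), (x=0, y=4), (x=1, y=5), (x=2, y=6)
  Distance 10: (x=0, y=1), (x=0, y=5), (x=1, y=6), (x=2, y=7)
  Distance 11: (x=0, y=0), (x=0, y=6)
  Distance 12: (x=0, y=7)
Total reachable: 67 (grid has 67 open cells total)

Answer: Reachable cells: 67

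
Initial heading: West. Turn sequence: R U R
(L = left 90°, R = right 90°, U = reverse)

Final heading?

Start: West
  R (right (90° clockwise)) -> North
  U (U-turn (180°)) -> South
  R (right (90° clockwise)) -> West
Final: West

Answer: Final heading: West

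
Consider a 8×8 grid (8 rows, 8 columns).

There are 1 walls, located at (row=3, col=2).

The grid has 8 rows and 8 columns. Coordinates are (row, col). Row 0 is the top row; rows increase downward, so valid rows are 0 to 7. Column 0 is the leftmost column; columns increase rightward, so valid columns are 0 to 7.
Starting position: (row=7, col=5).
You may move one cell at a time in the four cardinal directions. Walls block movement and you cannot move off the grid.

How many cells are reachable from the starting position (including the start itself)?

BFS flood-fill from (row=7, col=5):
  Distance 0: (row=7, col=5)
  Distance 1: (row=6, col=5), (row=7, col=4), (row=7, col=6)
  Distance 2: (row=5, col=5), (row=6, col=4), (row=6, col=6), (row=7, col=3), (row=7, col=7)
  Distance 3: (row=4, col=5), (row=5, col=4), (row=5, col=6), (row=6, col=3), (row=6, col=7), (row=7, col=2)
  Distance 4: (row=3, col=5), (row=4, col=4), (row=4, col=6), (row=5, col=3), (row=5, col=7), (row=6, col=2), (row=7, col=1)
  Distance 5: (row=2, col=5), (row=3, col=4), (row=3, col=6), (row=4, col=3), (row=4, col=7), (row=5, col=2), (row=6, col=1), (row=7, col=0)
  Distance 6: (row=1, col=5), (row=2, col=4), (row=2, col=6), (row=3, col=3), (row=3, col=7), (row=4, col=2), (row=5, col=1), (row=6, col=0)
  Distance 7: (row=0, col=5), (row=1, col=4), (row=1, col=6), (row=2, col=3), (row=2, col=7), (row=4, col=1), (row=5, col=0)
  Distance 8: (row=0, col=4), (row=0, col=6), (row=1, col=3), (row=1, col=7), (row=2, col=2), (row=3, col=1), (row=4, col=0)
  Distance 9: (row=0, col=3), (row=0, col=7), (row=1, col=2), (row=2, col=1), (row=3, col=0)
  Distance 10: (row=0, col=2), (row=1, col=1), (row=2, col=0)
  Distance 11: (row=0, col=1), (row=1, col=0)
  Distance 12: (row=0, col=0)
Total reachable: 63 (grid has 63 open cells total)

Answer: Reachable cells: 63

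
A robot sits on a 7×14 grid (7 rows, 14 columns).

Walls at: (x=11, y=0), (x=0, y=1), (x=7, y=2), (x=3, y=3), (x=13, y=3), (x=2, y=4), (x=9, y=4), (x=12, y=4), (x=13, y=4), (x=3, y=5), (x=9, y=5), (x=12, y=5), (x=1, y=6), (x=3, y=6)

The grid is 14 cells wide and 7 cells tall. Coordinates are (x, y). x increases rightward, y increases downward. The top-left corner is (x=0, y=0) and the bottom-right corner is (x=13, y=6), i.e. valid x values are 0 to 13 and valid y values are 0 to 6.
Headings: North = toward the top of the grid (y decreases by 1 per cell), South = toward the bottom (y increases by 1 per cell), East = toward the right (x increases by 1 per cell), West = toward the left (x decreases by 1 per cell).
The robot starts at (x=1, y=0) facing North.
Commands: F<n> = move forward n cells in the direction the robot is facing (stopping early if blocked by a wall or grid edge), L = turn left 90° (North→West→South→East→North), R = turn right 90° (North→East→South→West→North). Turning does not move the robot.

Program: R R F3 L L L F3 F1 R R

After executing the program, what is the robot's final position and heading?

Answer: Final position: (x=0, y=3), facing East

Derivation:
Start: (x=1, y=0), facing North
  R: turn right, now facing East
  R: turn right, now facing South
  F3: move forward 3, now at (x=1, y=3)
  L: turn left, now facing East
  L: turn left, now facing North
  L: turn left, now facing West
  F3: move forward 1/3 (blocked), now at (x=0, y=3)
  F1: move forward 0/1 (blocked), now at (x=0, y=3)
  R: turn right, now facing North
  R: turn right, now facing East
Final: (x=0, y=3), facing East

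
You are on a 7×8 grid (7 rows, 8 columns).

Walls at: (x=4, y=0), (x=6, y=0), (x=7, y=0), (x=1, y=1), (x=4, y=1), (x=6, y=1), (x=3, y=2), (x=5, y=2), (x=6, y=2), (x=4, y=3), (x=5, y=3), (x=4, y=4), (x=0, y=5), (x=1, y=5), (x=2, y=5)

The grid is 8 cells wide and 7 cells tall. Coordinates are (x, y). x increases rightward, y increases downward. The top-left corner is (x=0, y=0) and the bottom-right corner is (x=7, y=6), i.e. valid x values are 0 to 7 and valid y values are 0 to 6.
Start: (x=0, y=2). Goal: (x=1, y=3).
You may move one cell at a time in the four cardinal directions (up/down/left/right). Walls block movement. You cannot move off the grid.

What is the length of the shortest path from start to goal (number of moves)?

BFS from (x=0, y=2) until reaching (x=1, y=3):
  Distance 0: (x=0, y=2)
  Distance 1: (x=0, y=1), (x=1, y=2), (x=0, y=3)
  Distance 2: (x=0, y=0), (x=2, y=2), (x=1, y=3), (x=0, y=4)  <- goal reached here
One shortest path (2 moves): (x=0, y=2) -> (x=1, y=2) -> (x=1, y=3)

Answer: Shortest path length: 2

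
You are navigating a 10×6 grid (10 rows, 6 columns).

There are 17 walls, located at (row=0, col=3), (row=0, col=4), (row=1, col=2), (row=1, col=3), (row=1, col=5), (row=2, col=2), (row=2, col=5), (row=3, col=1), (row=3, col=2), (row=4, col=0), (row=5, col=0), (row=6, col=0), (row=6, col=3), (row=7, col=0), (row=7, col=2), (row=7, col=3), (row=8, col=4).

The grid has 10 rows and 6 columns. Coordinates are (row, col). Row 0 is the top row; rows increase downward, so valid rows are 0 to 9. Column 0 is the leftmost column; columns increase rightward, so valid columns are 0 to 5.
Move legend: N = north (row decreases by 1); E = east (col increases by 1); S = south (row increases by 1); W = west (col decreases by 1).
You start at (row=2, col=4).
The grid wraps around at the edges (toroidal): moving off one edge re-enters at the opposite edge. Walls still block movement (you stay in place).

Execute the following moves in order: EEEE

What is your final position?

Start: (row=2, col=4)
  [×4]E (east): blocked, stay at (row=2, col=4)
Final: (row=2, col=4)

Answer: Final position: (row=2, col=4)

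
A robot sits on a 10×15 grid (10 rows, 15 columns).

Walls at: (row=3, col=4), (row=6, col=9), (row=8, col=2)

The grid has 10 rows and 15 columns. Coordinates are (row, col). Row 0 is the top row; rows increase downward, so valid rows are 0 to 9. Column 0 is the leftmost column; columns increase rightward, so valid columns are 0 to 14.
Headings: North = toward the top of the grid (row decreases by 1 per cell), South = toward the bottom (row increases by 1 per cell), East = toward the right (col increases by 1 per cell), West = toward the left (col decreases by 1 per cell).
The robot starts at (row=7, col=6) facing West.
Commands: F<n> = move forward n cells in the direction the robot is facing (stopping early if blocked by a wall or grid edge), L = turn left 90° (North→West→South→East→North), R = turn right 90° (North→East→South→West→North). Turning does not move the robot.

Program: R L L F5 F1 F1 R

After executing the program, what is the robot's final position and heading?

Start: (row=7, col=6), facing West
  R: turn right, now facing North
  L: turn left, now facing West
  L: turn left, now facing South
  F5: move forward 2/5 (blocked), now at (row=9, col=6)
  F1: move forward 0/1 (blocked), now at (row=9, col=6)
  F1: move forward 0/1 (blocked), now at (row=9, col=6)
  R: turn right, now facing West
Final: (row=9, col=6), facing West

Answer: Final position: (row=9, col=6), facing West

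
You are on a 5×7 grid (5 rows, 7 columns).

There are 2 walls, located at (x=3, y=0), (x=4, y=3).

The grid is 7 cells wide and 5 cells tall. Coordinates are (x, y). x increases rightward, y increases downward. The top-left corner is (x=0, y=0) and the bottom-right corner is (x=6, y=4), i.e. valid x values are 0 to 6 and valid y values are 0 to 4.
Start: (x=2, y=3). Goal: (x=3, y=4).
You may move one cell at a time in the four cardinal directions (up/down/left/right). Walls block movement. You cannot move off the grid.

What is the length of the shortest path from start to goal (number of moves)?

Answer: Shortest path length: 2

Derivation:
BFS from (x=2, y=3) until reaching (x=3, y=4):
  Distance 0: (x=2, y=3)
  Distance 1: (x=2, y=2), (x=1, y=3), (x=3, y=3), (x=2, y=4)
  Distance 2: (x=2, y=1), (x=1, y=2), (x=3, y=2), (x=0, y=3), (x=1, y=4), (x=3, y=4)  <- goal reached here
One shortest path (2 moves): (x=2, y=3) -> (x=3, y=3) -> (x=3, y=4)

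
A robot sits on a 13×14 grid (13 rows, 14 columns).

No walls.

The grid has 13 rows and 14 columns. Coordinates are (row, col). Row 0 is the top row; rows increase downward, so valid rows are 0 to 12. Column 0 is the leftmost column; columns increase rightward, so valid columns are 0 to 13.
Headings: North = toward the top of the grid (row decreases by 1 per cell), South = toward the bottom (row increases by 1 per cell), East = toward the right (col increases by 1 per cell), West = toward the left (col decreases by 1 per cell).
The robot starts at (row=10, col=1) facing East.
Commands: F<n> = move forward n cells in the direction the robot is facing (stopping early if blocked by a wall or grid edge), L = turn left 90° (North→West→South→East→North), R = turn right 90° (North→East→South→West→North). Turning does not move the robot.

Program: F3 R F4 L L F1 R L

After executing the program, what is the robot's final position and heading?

Start: (row=10, col=1), facing East
  F3: move forward 3, now at (row=10, col=4)
  R: turn right, now facing South
  F4: move forward 2/4 (blocked), now at (row=12, col=4)
  L: turn left, now facing East
  L: turn left, now facing North
  F1: move forward 1, now at (row=11, col=4)
  R: turn right, now facing East
  L: turn left, now facing North
Final: (row=11, col=4), facing North

Answer: Final position: (row=11, col=4), facing North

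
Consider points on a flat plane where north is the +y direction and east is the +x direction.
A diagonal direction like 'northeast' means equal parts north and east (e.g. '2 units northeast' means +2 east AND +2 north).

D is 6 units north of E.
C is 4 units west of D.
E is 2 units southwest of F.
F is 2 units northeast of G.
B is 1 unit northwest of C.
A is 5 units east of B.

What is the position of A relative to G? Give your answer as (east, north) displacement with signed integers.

Place G at the origin (east=0, north=0).
  F is 2 units northeast of G: delta (east=+2, north=+2); F at (east=2, north=2).
  E is 2 units southwest of F: delta (east=-2, north=-2); E at (east=0, north=0).
  D is 6 units north of E: delta (east=+0, north=+6); D at (east=0, north=6).
  C is 4 units west of D: delta (east=-4, north=+0); C at (east=-4, north=6).
  B is 1 unit northwest of C: delta (east=-1, north=+1); B at (east=-5, north=7).
  A is 5 units east of B: delta (east=+5, north=+0); A at (east=0, north=7).
Therefore A relative to G: (east=0, north=7).

Answer: A is at (east=0, north=7) relative to G.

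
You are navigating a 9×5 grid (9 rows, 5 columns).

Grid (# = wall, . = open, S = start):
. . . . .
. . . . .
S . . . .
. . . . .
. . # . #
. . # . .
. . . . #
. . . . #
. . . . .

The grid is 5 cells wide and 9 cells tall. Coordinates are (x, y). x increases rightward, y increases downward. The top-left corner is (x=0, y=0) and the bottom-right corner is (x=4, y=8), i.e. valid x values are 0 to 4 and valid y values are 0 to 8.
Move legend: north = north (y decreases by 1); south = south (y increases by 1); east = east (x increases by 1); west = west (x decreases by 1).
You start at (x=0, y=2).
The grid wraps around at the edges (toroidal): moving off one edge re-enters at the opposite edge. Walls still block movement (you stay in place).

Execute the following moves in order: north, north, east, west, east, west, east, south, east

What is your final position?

Answer: Final position: (x=2, y=1)

Derivation:
Start: (x=0, y=2)
  north (north): (x=0, y=2) -> (x=0, y=1)
  north (north): (x=0, y=1) -> (x=0, y=0)
  east (east): (x=0, y=0) -> (x=1, y=0)
  west (west): (x=1, y=0) -> (x=0, y=0)
  east (east): (x=0, y=0) -> (x=1, y=0)
  west (west): (x=1, y=0) -> (x=0, y=0)
  east (east): (x=0, y=0) -> (x=1, y=0)
  south (south): (x=1, y=0) -> (x=1, y=1)
  east (east): (x=1, y=1) -> (x=2, y=1)
Final: (x=2, y=1)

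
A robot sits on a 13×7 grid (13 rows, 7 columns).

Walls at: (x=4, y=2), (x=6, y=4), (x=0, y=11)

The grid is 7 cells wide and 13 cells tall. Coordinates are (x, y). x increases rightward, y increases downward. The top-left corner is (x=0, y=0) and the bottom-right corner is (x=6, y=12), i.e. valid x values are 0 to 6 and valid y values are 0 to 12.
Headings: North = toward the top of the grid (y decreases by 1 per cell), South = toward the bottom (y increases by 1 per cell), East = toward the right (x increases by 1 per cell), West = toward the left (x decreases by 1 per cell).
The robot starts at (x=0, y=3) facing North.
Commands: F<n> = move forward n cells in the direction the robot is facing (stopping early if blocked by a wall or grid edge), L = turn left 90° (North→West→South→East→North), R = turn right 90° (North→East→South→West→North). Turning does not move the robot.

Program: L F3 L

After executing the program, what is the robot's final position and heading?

Start: (x=0, y=3), facing North
  L: turn left, now facing West
  F3: move forward 0/3 (blocked), now at (x=0, y=3)
  L: turn left, now facing South
Final: (x=0, y=3), facing South

Answer: Final position: (x=0, y=3), facing South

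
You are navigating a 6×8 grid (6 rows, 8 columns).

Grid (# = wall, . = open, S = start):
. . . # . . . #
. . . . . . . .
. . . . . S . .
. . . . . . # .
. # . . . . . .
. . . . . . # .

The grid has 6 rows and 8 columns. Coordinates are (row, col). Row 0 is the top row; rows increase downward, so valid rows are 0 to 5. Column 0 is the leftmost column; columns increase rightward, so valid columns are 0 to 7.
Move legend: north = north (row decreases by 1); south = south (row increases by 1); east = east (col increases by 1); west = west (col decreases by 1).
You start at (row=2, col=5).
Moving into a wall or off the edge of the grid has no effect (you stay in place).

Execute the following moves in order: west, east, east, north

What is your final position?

Start: (row=2, col=5)
  west (west): (row=2, col=5) -> (row=2, col=4)
  east (east): (row=2, col=4) -> (row=2, col=5)
  east (east): (row=2, col=5) -> (row=2, col=6)
  north (north): (row=2, col=6) -> (row=1, col=6)
Final: (row=1, col=6)

Answer: Final position: (row=1, col=6)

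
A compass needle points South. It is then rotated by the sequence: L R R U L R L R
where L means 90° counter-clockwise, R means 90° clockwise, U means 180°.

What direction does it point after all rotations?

Answer: Final heading: East

Derivation:
Start: South
  L (left (90° counter-clockwise)) -> East
  R (right (90° clockwise)) -> South
  R (right (90° clockwise)) -> West
  U (U-turn (180°)) -> East
  L (left (90° counter-clockwise)) -> North
  R (right (90° clockwise)) -> East
  L (left (90° counter-clockwise)) -> North
  R (right (90° clockwise)) -> East
Final: East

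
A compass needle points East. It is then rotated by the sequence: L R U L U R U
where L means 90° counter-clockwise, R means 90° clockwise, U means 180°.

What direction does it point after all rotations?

Start: East
  L (left (90° counter-clockwise)) -> North
  R (right (90° clockwise)) -> East
  U (U-turn (180°)) -> West
  L (left (90° counter-clockwise)) -> South
  U (U-turn (180°)) -> North
  R (right (90° clockwise)) -> East
  U (U-turn (180°)) -> West
Final: West

Answer: Final heading: West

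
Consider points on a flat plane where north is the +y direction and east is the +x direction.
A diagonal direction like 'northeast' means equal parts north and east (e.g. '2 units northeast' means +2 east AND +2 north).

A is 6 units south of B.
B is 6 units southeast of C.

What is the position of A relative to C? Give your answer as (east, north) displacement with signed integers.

Answer: A is at (east=6, north=-12) relative to C.

Derivation:
Place C at the origin (east=0, north=0).
  B is 6 units southeast of C: delta (east=+6, north=-6); B at (east=6, north=-6).
  A is 6 units south of B: delta (east=+0, north=-6); A at (east=6, north=-12).
Therefore A relative to C: (east=6, north=-12).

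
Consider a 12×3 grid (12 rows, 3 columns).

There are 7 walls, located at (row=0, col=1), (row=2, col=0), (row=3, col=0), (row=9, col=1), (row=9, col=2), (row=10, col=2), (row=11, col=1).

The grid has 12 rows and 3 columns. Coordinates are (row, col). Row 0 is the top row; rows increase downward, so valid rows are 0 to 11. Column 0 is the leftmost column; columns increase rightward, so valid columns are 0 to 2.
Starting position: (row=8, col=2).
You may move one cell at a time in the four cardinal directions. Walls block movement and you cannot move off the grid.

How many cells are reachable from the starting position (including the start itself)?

Answer: Reachable cells: 28

Derivation:
BFS flood-fill from (row=8, col=2):
  Distance 0: (row=8, col=2)
  Distance 1: (row=7, col=2), (row=8, col=1)
  Distance 2: (row=6, col=2), (row=7, col=1), (row=8, col=0)
  Distance 3: (row=5, col=2), (row=6, col=1), (row=7, col=0), (row=9, col=0)
  Distance 4: (row=4, col=2), (row=5, col=1), (row=6, col=0), (row=10, col=0)
  Distance 5: (row=3, col=2), (row=4, col=1), (row=5, col=0), (row=10, col=1), (row=11, col=0)
  Distance 6: (row=2, col=2), (row=3, col=1), (row=4, col=0)
  Distance 7: (row=1, col=2), (row=2, col=1)
  Distance 8: (row=0, col=2), (row=1, col=1)
  Distance 9: (row=1, col=0)
  Distance 10: (row=0, col=0)
Total reachable: 28 (grid has 29 open cells total)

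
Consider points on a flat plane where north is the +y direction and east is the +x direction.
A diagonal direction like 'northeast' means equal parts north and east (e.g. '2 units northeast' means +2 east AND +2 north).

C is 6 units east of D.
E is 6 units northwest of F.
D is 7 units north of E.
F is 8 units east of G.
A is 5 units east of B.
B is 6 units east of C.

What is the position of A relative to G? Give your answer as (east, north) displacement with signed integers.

Answer: A is at (east=19, north=13) relative to G.

Derivation:
Place G at the origin (east=0, north=0).
  F is 8 units east of G: delta (east=+8, north=+0); F at (east=8, north=0).
  E is 6 units northwest of F: delta (east=-6, north=+6); E at (east=2, north=6).
  D is 7 units north of E: delta (east=+0, north=+7); D at (east=2, north=13).
  C is 6 units east of D: delta (east=+6, north=+0); C at (east=8, north=13).
  B is 6 units east of C: delta (east=+6, north=+0); B at (east=14, north=13).
  A is 5 units east of B: delta (east=+5, north=+0); A at (east=19, north=13).
Therefore A relative to G: (east=19, north=13).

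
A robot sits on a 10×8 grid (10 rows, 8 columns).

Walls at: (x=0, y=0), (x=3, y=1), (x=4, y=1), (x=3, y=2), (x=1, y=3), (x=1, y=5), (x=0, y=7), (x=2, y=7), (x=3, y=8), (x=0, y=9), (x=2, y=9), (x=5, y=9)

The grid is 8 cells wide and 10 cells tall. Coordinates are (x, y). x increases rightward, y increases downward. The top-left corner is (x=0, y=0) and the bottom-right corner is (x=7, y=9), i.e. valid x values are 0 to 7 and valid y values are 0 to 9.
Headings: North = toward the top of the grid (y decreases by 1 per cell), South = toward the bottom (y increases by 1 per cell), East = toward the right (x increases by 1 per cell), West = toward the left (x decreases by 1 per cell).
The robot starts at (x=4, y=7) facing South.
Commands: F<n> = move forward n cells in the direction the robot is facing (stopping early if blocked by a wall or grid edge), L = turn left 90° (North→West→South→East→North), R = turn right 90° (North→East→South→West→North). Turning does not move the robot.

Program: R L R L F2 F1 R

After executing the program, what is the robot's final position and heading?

Start: (x=4, y=7), facing South
  R: turn right, now facing West
  L: turn left, now facing South
  R: turn right, now facing West
  L: turn left, now facing South
  F2: move forward 2, now at (x=4, y=9)
  F1: move forward 0/1 (blocked), now at (x=4, y=9)
  R: turn right, now facing West
Final: (x=4, y=9), facing West

Answer: Final position: (x=4, y=9), facing West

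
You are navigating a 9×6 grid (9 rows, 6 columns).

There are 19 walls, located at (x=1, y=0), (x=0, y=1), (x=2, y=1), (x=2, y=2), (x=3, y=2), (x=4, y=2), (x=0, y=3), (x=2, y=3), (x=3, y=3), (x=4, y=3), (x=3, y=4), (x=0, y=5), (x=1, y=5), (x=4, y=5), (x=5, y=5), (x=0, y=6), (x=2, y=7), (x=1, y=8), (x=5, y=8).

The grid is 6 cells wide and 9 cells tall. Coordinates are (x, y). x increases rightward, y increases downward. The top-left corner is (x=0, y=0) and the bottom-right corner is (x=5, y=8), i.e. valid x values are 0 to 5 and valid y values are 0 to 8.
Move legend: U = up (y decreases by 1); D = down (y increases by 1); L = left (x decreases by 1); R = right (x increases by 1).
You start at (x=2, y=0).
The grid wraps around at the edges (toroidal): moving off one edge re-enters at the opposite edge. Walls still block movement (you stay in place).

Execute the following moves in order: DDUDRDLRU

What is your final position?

Start: (x=2, y=0)
  D (down): blocked, stay at (x=2, y=0)
  D (down): blocked, stay at (x=2, y=0)
  U (up): (x=2, y=0) -> (x=2, y=8)
  D (down): (x=2, y=8) -> (x=2, y=0)
  R (right): (x=2, y=0) -> (x=3, y=0)
  D (down): (x=3, y=0) -> (x=3, y=1)
  L (left): blocked, stay at (x=3, y=1)
  R (right): (x=3, y=1) -> (x=4, y=1)
  U (up): (x=4, y=1) -> (x=4, y=0)
Final: (x=4, y=0)

Answer: Final position: (x=4, y=0)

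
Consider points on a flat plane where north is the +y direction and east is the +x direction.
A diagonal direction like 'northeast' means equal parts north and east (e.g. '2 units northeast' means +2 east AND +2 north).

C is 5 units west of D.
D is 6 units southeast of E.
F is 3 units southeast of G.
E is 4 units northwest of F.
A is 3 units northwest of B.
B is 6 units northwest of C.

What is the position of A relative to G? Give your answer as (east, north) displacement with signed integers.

Place G at the origin (east=0, north=0).
  F is 3 units southeast of G: delta (east=+3, north=-3); F at (east=3, north=-3).
  E is 4 units northwest of F: delta (east=-4, north=+4); E at (east=-1, north=1).
  D is 6 units southeast of E: delta (east=+6, north=-6); D at (east=5, north=-5).
  C is 5 units west of D: delta (east=-5, north=+0); C at (east=0, north=-5).
  B is 6 units northwest of C: delta (east=-6, north=+6); B at (east=-6, north=1).
  A is 3 units northwest of B: delta (east=-3, north=+3); A at (east=-9, north=4).
Therefore A relative to G: (east=-9, north=4).

Answer: A is at (east=-9, north=4) relative to G.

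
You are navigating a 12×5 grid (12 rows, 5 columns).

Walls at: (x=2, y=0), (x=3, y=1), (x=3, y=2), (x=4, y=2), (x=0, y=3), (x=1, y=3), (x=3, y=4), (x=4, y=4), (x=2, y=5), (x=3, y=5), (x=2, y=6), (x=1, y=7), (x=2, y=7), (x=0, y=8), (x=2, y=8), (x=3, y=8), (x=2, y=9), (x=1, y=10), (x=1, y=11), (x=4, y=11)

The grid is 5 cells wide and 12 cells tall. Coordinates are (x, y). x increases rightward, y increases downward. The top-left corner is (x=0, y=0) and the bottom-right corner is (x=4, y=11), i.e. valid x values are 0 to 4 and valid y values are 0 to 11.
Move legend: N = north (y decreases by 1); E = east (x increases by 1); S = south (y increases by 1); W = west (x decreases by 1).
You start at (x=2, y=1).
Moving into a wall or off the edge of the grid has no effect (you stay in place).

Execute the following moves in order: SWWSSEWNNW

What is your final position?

Start: (x=2, y=1)
  S (south): (x=2, y=1) -> (x=2, y=2)
  W (west): (x=2, y=2) -> (x=1, y=2)
  W (west): (x=1, y=2) -> (x=0, y=2)
  S (south): blocked, stay at (x=0, y=2)
  S (south): blocked, stay at (x=0, y=2)
  E (east): (x=0, y=2) -> (x=1, y=2)
  W (west): (x=1, y=2) -> (x=0, y=2)
  N (north): (x=0, y=2) -> (x=0, y=1)
  N (north): (x=0, y=1) -> (x=0, y=0)
  W (west): blocked, stay at (x=0, y=0)
Final: (x=0, y=0)

Answer: Final position: (x=0, y=0)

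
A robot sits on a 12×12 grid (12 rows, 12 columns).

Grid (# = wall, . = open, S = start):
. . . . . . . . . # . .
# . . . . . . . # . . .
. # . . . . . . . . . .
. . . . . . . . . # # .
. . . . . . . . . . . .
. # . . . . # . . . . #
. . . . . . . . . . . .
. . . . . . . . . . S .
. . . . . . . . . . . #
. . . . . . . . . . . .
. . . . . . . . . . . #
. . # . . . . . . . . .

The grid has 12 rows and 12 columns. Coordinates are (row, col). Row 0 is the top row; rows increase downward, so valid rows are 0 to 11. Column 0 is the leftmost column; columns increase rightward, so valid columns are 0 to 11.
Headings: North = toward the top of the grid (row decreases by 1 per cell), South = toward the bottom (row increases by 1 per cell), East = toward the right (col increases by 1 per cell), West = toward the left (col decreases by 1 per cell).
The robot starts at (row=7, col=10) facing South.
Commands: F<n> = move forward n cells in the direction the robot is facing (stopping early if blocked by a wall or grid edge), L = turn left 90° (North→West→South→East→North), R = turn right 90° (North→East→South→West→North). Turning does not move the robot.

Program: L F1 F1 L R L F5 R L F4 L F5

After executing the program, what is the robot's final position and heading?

Start: (row=7, col=10), facing South
  L: turn left, now facing East
  F1: move forward 1, now at (row=7, col=11)
  F1: move forward 0/1 (blocked), now at (row=7, col=11)
  L: turn left, now facing North
  R: turn right, now facing East
  L: turn left, now facing North
  F5: move forward 1/5 (blocked), now at (row=6, col=11)
  R: turn right, now facing East
  L: turn left, now facing North
  F4: move forward 0/4 (blocked), now at (row=6, col=11)
  L: turn left, now facing West
  F5: move forward 5, now at (row=6, col=6)
Final: (row=6, col=6), facing West

Answer: Final position: (row=6, col=6), facing West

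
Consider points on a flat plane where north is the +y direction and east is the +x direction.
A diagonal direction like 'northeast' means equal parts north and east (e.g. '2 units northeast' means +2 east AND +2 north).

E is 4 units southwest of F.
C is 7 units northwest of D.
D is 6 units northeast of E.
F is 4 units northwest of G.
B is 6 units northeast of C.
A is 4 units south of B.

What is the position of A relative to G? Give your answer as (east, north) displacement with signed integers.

Answer: A is at (east=-3, north=15) relative to G.

Derivation:
Place G at the origin (east=0, north=0).
  F is 4 units northwest of G: delta (east=-4, north=+4); F at (east=-4, north=4).
  E is 4 units southwest of F: delta (east=-4, north=-4); E at (east=-8, north=0).
  D is 6 units northeast of E: delta (east=+6, north=+6); D at (east=-2, north=6).
  C is 7 units northwest of D: delta (east=-7, north=+7); C at (east=-9, north=13).
  B is 6 units northeast of C: delta (east=+6, north=+6); B at (east=-3, north=19).
  A is 4 units south of B: delta (east=+0, north=-4); A at (east=-3, north=15).
Therefore A relative to G: (east=-3, north=15).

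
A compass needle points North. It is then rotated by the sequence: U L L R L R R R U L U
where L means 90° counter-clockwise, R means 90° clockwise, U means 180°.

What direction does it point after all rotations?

Answer: Final heading: South

Derivation:
Start: North
  U (U-turn (180°)) -> South
  L (left (90° counter-clockwise)) -> East
  L (left (90° counter-clockwise)) -> North
  R (right (90° clockwise)) -> East
  L (left (90° counter-clockwise)) -> North
  R (right (90° clockwise)) -> East
  R (right (90° clockwise)) -> South
  R (right (90° clockwise)) -> West
  U (U-turn (180°)) -> East
  L (left (90° counter-clockwise)) -> North
  U (U-turn (180°)) -> South
Final: South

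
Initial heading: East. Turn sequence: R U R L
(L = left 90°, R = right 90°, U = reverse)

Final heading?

Start: East
  R (right (90° clockwise)) -> South
  U (U-turn (180°)) -> North
  R (right (90° clockwise)) -> East
  L (left (90° counter-clockwise)) -> North
Final: North

Answer: Final heading: North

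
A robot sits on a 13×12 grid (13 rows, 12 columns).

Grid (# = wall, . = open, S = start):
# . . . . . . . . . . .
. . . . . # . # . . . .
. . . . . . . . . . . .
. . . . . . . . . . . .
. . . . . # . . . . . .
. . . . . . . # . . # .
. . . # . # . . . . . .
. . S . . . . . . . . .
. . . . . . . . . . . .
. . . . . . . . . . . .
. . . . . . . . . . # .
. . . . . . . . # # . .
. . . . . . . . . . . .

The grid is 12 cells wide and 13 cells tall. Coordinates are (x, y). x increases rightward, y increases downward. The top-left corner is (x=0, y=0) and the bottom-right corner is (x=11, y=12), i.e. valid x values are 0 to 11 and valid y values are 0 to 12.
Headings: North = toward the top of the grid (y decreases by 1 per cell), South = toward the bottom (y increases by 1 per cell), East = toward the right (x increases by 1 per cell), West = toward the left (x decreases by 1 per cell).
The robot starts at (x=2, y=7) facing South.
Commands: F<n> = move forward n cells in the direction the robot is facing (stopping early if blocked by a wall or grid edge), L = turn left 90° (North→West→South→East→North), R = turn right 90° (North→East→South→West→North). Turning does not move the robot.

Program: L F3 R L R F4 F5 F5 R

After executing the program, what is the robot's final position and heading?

Answer: Final position: (x=5, y=12), facing West

Derivation:
Start: (x=2, y=7), facing South
  L: turn left, now facing East
  F3: move forward 3, now at (x=5, y=7)
  R: turn right, now facing South
  L: turn left, now facing East
  R: turn right, now facing South
  F4: move forward 4, now at (x=5, y=11)
  F5: move forward 1/5 (blocked), now at (x=5, y=12)
  F5: move forward 0/5 (blocked), now at (x=5, y=12)
  R: turn right, now facing West
Final: (x=5, y=12), facing West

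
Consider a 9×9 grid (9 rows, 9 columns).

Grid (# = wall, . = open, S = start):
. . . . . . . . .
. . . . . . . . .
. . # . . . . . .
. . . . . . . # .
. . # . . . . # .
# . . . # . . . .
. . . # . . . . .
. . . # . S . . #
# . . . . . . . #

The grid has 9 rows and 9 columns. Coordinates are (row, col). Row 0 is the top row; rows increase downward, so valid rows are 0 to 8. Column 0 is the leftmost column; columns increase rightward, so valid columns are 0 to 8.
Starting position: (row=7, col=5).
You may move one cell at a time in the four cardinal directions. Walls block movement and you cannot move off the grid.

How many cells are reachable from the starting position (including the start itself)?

Answer: Reachable cells: 70

Derivation:
BFS flood-fill from (row=7, col=5):
  Distance 0: (row=7, col=5)
  Distance 1: (row=6, col=5), (row=7, col=4), (row=7, col=6), (row=8, col=5)
  Distance 2: (row=5, col=5), (row=6, col=4), (row=6, col=6), (row=7, col=7), (row=8, col=4), (row=8, col=6)
  Distance 3: (row=4, col=5), (row=5, col=6), (row=6, col=7), (row=8, col=3), (row=8, col=7)
  Distance 4: (row=3, col=5), (row=4, col=4), (row=4, col=6), (row=5, col=7), (row=6, col=8), (row=8, col=2)
  Distance 5: (row=2, col=5), (row=3, col=4), (row=3, col=6), (row=4, col=3), (row=5, col=8), (row=7, col=2), (row=8, col=1)
  Distance 6: (row=1, col=5), (row=2, col=4), (row=2, col=6), (row=3, col=3), (row=4, col=8), (row=5, col=3), (row=6, col=2), (row=7, col=1)
  Distance 7: (row=0, col=5), (row=1, col=4), (row=1, col=6), (row=2, col=3), (row=2, col=7), (row=3, col=2), (row=3, col=8), (row=5, col=2), (row=6, col=1), (row=7, col=0)
  Distance 8: (row=0, col=4), (row=0, col=6), (row=1, col=3), (row=1, col=7), (row=2, col=8), (row=3, col=1), (row=5, col=1), (row=6, col=0)
  Distance 9: (row=0, col=3), (row=0, col=7), (row=1, col=2), (row=1, col=8), (row=2, col=1), (row=3, col=0), (row=4, col=1)
  Distance 10: (row=0, col=2), (row=0, col=8), (row=1, col=1), (row=2, col=0), (row=4, col=0)
  Distance 11: (row=0, col=1), (row=1, col=0)
  Distance 12: (row=0, col=0)
Total reachable: 70 (grid has 70 open cells total)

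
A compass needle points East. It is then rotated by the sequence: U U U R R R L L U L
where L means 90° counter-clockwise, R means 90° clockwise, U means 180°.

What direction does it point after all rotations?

Start: East
  U (U-turn (180°)) -> West
  U (U-turn (180°)) -> East
  U (U-turn (180°)) -> West
  R (right (90° clockwise)) -> North
  R (right (90° clockwise)) -> East
  R (right (90° clockwise)) -> South
  L (left (90° counter-clockwise)) -> East
  L (left (90° counter-clockwise)) -> North
  U (U-turn (180°)) -> South
  L (left (90° counter-clockwise)) -> East
Final: East

Answer: Final heading: East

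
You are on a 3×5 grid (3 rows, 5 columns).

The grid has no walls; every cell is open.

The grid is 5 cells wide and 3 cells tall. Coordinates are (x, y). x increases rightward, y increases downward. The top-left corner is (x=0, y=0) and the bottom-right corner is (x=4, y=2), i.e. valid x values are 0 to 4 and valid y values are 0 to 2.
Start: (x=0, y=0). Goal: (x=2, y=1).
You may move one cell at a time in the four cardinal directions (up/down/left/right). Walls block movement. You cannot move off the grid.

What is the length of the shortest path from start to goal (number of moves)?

BFS from (x=0, y=0) until reaching (x=2, y=1):
  Distance 0: (x=0, y=0)
  Distance 1: (x=1, y=0), (x=0, y=1)
  Distance 2: (x=2, y=0), (x=1, y=1), (x=0, y=2)
  Distance 3: (x=3, y=0), (x=2, y=1), (x=1, y=2)  <- goal reached here
One shortest path (3 moves): (x=0, y=0) -> (x=1, y=0) -> (x=2, y=0) -> (x=2, y=1)

Answer: Shortest path length: 3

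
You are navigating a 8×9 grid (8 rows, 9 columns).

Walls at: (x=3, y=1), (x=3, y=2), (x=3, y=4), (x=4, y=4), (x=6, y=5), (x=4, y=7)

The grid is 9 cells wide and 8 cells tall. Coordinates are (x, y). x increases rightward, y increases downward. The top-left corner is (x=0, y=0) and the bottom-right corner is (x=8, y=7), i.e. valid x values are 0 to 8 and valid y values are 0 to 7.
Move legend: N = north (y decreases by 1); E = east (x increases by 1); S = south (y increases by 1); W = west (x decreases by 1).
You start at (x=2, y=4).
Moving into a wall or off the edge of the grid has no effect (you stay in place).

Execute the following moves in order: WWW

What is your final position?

Answer: Final position: (x=0, y=4)

Derivation:
Start: (x=2, y=4)
  W (west): (x=2, y=4) -> (x=1, y=4)
  W (west): (x=1, y=4) -> (x=0, y=4)
  W (west): blocked, stay at (x=0, y=4)
Final: (x=0, y=4)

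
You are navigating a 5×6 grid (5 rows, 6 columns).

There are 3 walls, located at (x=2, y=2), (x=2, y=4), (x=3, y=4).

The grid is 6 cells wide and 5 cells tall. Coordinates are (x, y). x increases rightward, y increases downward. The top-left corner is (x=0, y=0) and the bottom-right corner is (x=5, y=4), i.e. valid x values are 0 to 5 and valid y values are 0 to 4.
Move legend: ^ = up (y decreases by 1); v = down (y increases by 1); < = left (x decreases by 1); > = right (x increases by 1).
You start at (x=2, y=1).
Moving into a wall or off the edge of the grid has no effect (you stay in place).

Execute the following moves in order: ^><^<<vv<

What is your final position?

Start: (x=2, y=1)
  ^ (up): (x=2, y=1) -> (x=2, y=0)
  > (right): (x=2, y=0) -> (x=3, y=0)
  < (left): (x=3, y=0) -> (x=2, y=0)
  ^ (up): blocked, stay at (x=2, y=0)
  < (left): (x=2, y=0) -> (x=1, y=0)
  < (left): (x=1, y=0) -> (x=0, y=0)
  v (down): (x=0, y=0) -> (x=0, y=1)
  v (down): (x=0, y=1) -> (x=0, y=2)
  < (left): blocked, stay at (x=0, y=2)
Final: (x=0, y=2)

Answer: Final position: (x=0, y=2)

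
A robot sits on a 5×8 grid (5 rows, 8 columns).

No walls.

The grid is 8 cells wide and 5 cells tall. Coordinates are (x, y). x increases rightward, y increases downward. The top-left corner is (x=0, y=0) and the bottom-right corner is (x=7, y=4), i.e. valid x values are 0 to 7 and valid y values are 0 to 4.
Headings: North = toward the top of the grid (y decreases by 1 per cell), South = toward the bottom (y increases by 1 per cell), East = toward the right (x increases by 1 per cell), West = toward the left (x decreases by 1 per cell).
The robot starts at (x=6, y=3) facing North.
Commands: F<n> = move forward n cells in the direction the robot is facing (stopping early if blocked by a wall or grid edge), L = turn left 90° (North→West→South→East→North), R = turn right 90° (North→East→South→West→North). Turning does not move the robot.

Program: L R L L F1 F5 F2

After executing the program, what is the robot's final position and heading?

Answer: Final position: (x=6, y=4), facing South

Derivation:
Start: (x=6, y=3), facing North
  L: turn left, now facing West
  R: turn right, now facing North
  L: turn left, now facing West
  L: turn left, now facing South
  F1: move forward 1, now at (x=6, y=4)
  F5: move forward 0/5 (blocked), now at (x=6, y=4)
  F2: move forward 0/2 (blocked), now at (x=6, y=4)
Final: (x=6, y=4), facing South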